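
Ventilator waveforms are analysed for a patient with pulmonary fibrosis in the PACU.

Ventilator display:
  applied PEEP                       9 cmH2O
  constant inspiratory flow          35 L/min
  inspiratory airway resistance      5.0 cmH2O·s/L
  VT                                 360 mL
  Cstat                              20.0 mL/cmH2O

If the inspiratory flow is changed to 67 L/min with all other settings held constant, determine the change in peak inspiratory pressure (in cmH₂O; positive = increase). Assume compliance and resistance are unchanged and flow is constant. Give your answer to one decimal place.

Flow: 35 L/min ÷ 60 = 0.5833 L/s.
New flow: 67 L/min ÷ 60 = 1.1167 L/s.
PIP = Vt/C + R·V̇ + PEEP (constant-flow equation of motion).
Only the resistive term changes: ΔPIP = R × ΔV̇ = 5.0 × (1.1167 − 0.5833) = 5.0 × 0.5334 = 2.667 cmH2O.

2.7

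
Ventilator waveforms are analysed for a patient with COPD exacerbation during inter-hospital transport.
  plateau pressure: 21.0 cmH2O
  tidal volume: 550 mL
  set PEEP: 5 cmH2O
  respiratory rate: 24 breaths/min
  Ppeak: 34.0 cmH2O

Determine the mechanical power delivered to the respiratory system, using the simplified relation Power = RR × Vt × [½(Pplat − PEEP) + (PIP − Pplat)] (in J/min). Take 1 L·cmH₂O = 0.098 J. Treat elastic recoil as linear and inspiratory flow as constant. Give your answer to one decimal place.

Per-breath work = Vt × [½(Pplat−PEEP) + (PIP−Pplat)] = 0.550 × [0.5×16.0 + 13.0] = 0.550 × 21.0 = 11.55 L·cmH2O.
Power = 24 × 11.55 = 277.2 L·cmH2O/min.
× 0.098 J/(L·cmH2O) → 27.166 J/min.

27.2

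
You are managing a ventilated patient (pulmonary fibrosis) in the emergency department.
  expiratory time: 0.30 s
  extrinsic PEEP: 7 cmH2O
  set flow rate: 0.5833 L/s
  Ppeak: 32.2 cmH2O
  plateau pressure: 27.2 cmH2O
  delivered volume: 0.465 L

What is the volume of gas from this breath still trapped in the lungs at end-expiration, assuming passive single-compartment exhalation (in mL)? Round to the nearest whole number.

R = (PIP − Pplat)/V̇ = (32.2 − 27.2) / 0.5833 = 5.0/0.5833 = 8.572 cmH2O·s/L.
C = Vt/(Pplat − PEEP) = 465.0 / (27.2 − 7) = 465.0/20.2 = 23.02 mL/cmH2O.
τ = R × C = 8.572 × 0.02302 L/cmH2O = 0.1973 s.
Fraction remaining = e^(−Te/τ) = e^(−0.30/0.1973) = 0.2186.
Trapped volume = 465.0 × 0.2186 = 101.65 mL.

102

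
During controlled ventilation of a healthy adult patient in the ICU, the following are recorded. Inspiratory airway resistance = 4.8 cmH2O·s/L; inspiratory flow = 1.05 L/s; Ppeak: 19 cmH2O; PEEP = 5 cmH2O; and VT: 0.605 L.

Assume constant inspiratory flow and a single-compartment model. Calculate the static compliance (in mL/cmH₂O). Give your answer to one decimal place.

67.5

Equation of motion (constant flow): PIP = Vt/C + R·V̇ + PEEP.
Vt/C = PIP − R·V̇ − PEEP = 19 − 4.8×1.05 − 5 = 19 − 5.04 − 5 = 8.96 cmH2O.
C = Vt / 8.96 = 605 / 8.96 = 67.522 mL/cmH2O.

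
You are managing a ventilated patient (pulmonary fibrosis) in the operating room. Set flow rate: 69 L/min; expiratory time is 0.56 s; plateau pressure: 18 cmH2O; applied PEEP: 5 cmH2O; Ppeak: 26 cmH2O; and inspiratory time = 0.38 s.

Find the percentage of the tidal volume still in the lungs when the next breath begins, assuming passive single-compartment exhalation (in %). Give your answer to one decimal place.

9.1

Flow: 69 L/min ÷ 60 = 1.15 L/s.
Vt = flow × Ti = 1.15 L/s × 0.38 s × 1000 mL/L = 437.0 mL.
R = (PIP − Pplat)/V̇ = (26 − 18) / 1.15 = 8.0/1.15 = 6.957 cmH2O·s/L.
C = Vt/(Pplat − PEEP) = 437.0 / (18 − 5) = 437.0/13.0 = 33.615 mL/cmH2O.
τ = R × C = 6.957 × 0.03362 L/cmH2O = 0.2339 s.
Fraction remaining at end-expiration = e^(−Te/τ) = e^(−0.56/0.2339) = 0.09125 → 9.125%.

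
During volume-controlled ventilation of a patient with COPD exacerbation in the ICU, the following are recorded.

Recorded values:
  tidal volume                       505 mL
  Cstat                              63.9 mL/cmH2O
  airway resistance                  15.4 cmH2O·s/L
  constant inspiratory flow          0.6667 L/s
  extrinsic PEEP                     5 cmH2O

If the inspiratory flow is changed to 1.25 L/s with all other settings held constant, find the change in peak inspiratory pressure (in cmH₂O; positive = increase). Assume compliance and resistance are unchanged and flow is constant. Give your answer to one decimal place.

PIP = Vt/C + R·V̇ + PEEP (constant-flow equation of motion).
Only the resistive term changes: ΔPIP = R × ΔV̇ = 15.4 × (1.25 − 0.6667) = 15.4 × 0.5833 = 8.983 cmH2O.

9.0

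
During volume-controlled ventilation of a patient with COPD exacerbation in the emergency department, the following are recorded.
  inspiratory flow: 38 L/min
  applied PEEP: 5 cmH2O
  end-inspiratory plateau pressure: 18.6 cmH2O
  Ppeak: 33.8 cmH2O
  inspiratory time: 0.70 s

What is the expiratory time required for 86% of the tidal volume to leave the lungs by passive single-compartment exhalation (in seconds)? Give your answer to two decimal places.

1.54

Flow: 38 L/min ÷ 60 = 0.6333 L/s.
Vt = flow × Ti = 0.6333 L/s × 0.70 s × 1000 mL/L = 443.31 mL.
R = (PIP − Pplat)/V̇ = (33.8 − 18.6) / 0.6333 = 15.2/0.6333 = 24.001 cmH2O·s/L.
C = Vt/(Pplat − PEEP) = 443.31 / (18.6 − 5) = 443.31/13.6 = 32.596 mL/cmH2O.
τ = R × C = 24.001 × 0.0326 L/cmH2O = 0.7824 s.
t = −τ·ln(1 − 0.86) = −0.7824·ln(0.14) = 1.538 s.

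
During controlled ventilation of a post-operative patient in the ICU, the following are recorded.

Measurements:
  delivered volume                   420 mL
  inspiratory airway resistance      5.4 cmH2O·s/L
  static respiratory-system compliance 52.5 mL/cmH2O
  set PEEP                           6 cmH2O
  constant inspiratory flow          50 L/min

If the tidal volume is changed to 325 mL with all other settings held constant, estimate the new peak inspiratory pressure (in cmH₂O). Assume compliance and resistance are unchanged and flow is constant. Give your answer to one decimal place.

Flow: 50 L/min ÷ 60 = 0.8333 L/s.
PIP = Vt/C + R·V̇ + PEEP (constant-flow equation of motion).
Only the elastic term changes: ΔPIP = ΔVt / C = (325 − 420) / 52.5 = -1.81 cmH2O.
Original PIP = 420/52.5 + 5.4×0.8333 + 6 = 18.5 cmH2O; new PIP = 18.5 + (-1.81) = 16.69 cmH2O.

16.7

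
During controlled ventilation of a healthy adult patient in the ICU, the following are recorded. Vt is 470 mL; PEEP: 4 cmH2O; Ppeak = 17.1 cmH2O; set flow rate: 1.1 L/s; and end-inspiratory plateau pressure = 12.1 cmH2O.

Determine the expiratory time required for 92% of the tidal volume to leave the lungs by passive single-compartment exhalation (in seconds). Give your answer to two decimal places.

0.67

R = (PIP − Pplat)/V̇ = (17.1 − 12.1) / 1.1 = 5.0/1.1 = 4.545 cmH2O·s/L.
C = Vt/(Pplat − PEEP) = 470.0 / (12.1 − 4) = 470.0/8.1 = 58.025 mL/cmH2O.
τ = R × C = 4.545 × 0.05803 L/cmH2O = 0.2637 s.
t = −τ·ln(1 − 0.92) = −0.2637·ln(0.08) = 0.666 s.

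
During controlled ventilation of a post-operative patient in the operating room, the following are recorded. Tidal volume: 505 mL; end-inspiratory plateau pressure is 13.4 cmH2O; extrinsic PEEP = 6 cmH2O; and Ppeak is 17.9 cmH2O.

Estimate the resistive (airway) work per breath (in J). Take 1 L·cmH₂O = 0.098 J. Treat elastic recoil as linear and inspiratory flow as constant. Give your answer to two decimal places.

With constant inspiratory flow the resistive pressure is constant at PIP − Pplat = 17.9 − 13.4 = 4.5 cmH2O, so resistive work = 4.5 × 0.505 = 2.273 L·cmH2O.
× 0.098 J/(L·cmH2O) → 0.2228 J.

0.22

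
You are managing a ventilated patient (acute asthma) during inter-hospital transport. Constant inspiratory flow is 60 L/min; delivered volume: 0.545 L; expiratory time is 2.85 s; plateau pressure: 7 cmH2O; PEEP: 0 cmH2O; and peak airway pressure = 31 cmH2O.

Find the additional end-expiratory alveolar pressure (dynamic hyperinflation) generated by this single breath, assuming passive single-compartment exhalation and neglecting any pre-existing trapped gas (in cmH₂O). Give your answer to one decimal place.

Flow: 60 L/min ÷ 60 = 1 L/s.
R = (PIP − Pplat)/V̇ = (31 − 7) / 1 = 24.0/1 = 24.0 cmH2O·s/L.
C = Vt/(Pplat − PEEP) = 545.0 / (7 − 0) = 545.0/7.0 = 77.857 mL/cmH2O.
τ = R × C = 24.0 × 0.07786 L/cmH2O = 1.869 s.
Fraction remaining = e^(−Te/τ) = e^(−2.85/1.869) = 0.2176; trapped volume = 545.0 × 0.2176 = 118.59 mL.
Additional alveolar pressure from trapping ≈ V_trapped / C = 118.59 / 77.857 = 1.523 cmH2O.

1.5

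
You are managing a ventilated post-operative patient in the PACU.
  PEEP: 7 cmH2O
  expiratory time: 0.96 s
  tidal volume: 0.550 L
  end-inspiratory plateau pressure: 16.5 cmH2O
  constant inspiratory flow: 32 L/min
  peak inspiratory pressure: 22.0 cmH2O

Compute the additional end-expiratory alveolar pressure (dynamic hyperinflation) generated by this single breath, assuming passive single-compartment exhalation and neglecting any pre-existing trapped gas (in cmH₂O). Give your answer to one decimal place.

Flow: 32 L/min ÷ 60 = 0.5333 L/s.
R = (PIP − Pplat)/V̇ = (22.0 − 16.5) / 0.5333 = 5.5/0.5333 = 10.313 cmH2O·s/L.
C = Vt/(Pplat − PEEP) = 550.0 / (16.5 − 7) = 550.0/9.5 = 57.895 mL/cmH2O.
τ = R × C = 10.313 × 0.0579 L/cmH2O = 0.5971 s.
Fraction remaining = e^(−Te/τ) = e^(−0.96/0.5971) = 0.2003; trapped volume = 550.0 × 0.2003 = 110.17 mL.
Additional alveolar pressure from trapping ≈ V_trapped / C = 110.17 / 57.895 = 1.903 cmH2O.

1.9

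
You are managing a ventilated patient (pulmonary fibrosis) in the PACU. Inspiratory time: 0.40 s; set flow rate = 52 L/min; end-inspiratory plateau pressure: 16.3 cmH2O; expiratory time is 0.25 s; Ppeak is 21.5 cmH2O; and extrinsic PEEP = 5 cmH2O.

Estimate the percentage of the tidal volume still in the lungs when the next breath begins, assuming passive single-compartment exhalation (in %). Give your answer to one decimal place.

25.7

Flow: 52 L/min ÷ 60 = 0.8667 L/s.
Vt = flow × Ti = 0.8667 L/s × 0.40 s × 1000 mL/L = 346.68 mL.
R = (PIP − Pplat)/V̇ = (21.5 − 16.3) / 0.8667 = 5.2/0.8667 = 6.0 cmH2O·s/L.
C = Vt/(Pplat − PEEP) = 346.68 / (16.3 − 5) = 346.68/11.3 = 30.68 mL/cmH2O.
τ = R × C = 6.0 × 0.03068 L/cmH2O = 0.1841 s.
Fraction remaining at end-expiration = e^(−Te/τ) = e^(−0.25/0.1841) = 0.2572 → 25.72%.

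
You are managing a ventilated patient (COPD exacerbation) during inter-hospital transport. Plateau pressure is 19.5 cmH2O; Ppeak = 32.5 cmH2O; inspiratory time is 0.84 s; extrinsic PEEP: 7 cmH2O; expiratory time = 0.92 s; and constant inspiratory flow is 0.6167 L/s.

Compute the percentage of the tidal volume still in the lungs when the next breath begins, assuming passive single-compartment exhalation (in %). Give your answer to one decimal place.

34.9

Vt = flow × Ti = 0.6167 L/s × 0.84 s × 1000 mL/L = 518.03 mL.
R = (PIP − Pplat)/V̇ = (32.5 − 19.5) / 0.6167 = 13.0/0.6167 = 21.08 cmH2O·s/L.
C = Vt/(Pplat − PEEP) = 518.03 / (19.5 − 7) = 518.03/12.5 = 41.442 mL/cmH2O.
τ = R × C = 21.08 × 0.04144 L/cmH2O = 0.8736 s.
Fraction remaining at end-expiration = e^(−Te/τ) = e^(−0.92/0.8736) = 0.3488 → 34.88%.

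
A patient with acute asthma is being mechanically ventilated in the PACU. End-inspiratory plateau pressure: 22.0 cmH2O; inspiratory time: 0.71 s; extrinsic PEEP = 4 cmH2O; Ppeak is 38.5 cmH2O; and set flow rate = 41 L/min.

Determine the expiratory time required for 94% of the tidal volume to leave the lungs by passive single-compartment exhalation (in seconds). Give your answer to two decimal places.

1.83

Flow: 41 L/min ÷ 60 = 0.6833 L/s.
Vt = flow × Ti = 0.6833 L/s × 0.71 s × 1000 mL/L = 485.14 mL.
R = (PIP − Pplat)/V̇ = (38.5 − 22.0) / 0.6833 = 16.5/0.6833 = 24.148 cmH2O·s/L.
C = Vt/(Pplat − PEEP) = 485.14 / (22.0 − 4) = 485.14/18.0 = 26.952 mL/cmH2O.
τ = R × C = 24.148 × 0.02695 L/cmH2O = 0.6508 s.
t = −τ·ln(1 − 0.94) = −0.6508·ln(0.06) = 1.831 s.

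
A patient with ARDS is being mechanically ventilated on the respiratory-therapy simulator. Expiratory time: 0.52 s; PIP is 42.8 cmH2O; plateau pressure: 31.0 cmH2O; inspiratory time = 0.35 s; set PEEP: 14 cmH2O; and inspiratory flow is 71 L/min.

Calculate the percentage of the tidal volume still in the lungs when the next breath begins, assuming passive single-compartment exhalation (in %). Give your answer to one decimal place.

11.8

Flow: 71 L/min ÷ 60 = 1.1833 L/s.
Vt = flow × Ti = 1.1833 L/s × 0.35 s × 1000 mL/L = 414.16 mL.
R = (PIP − Pplat)/V̇ = (42.8 − 31.0) / 1.1833 = 11.8/1.1833 = 9.972 cmH2O·s/L.
C = Vt/(Pplat − PEEP) = 414.16 / (31.0 − 14) = 414.16/17.0 = 24.362 mL/cmH2O.
τ = R × C = 9.972 × 0.02436 L/cmH2O = 0.2429 s.
Fraction remaining at end-expiration = e^(−Te/τ) = e^(−0.52/0.2429) = 0.1176 → 11.76%.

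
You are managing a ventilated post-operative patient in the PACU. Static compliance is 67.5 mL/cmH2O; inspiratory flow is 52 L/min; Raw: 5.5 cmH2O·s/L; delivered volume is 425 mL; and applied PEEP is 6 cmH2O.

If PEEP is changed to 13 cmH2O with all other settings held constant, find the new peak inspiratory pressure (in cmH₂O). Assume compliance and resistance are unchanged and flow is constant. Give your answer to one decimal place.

24.1

Flow: 52 L/min ÷ 60 = 0.8667 L/s.
PIP = Vt/C + R·V̇ + PEEP (constant-flow equation of motion).
Only the baseline term changes: ΔPIP = ΔPEEP = 13 − 6 = 7.0 cmH2O.
Original PIP = 425/67.5 + 5.5×0.8667 + 6 = 17.063 cmH2O; new PIP = 17.063 + (7.0) = 24.063 cmH2O.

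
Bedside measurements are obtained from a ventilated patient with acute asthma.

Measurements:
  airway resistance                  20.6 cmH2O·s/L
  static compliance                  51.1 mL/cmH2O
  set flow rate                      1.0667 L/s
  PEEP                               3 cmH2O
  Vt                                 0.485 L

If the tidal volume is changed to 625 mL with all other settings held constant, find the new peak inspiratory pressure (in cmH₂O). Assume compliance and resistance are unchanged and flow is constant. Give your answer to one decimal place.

PIP = Vt/C + R·V̇ + PEEP (constant-flow equation of motion).
Only the elastic term changes: ΔPIP = ΔVt / C = (625 − 485) / 51.1 = 2.74 cmH2O.
Original PIP = 485/51.1 + 20.6×1.0667 + 3 = 34.465 cmH2O; new PIP = 34.465 + (2.74) = 37.205 cmH2O.

37.2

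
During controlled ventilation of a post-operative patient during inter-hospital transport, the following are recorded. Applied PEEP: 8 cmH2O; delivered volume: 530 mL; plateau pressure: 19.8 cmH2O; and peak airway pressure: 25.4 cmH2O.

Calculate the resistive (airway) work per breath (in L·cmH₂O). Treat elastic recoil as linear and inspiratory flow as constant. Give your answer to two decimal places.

2.97

With constant inspiratory flow the resistive pressure is constant at PIP − Pplat = 25.4 − 19.8 = 5.6 cmH2O, so resistive work = 5.6 × 0.530 = 2.968 L·cmH2O.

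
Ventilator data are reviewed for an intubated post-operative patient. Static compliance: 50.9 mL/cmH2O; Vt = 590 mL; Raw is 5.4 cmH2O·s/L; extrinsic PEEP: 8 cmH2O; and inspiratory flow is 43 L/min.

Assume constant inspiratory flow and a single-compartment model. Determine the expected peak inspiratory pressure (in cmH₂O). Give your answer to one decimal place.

Flow: 43 L/min ÷ 60 = 0.7167 L/s.
Equation of motion (constant flow): PIP = Vt/C + R·V̇ + PEEP.
PIP = 590/50.9 + 5.4×0.7167 + 8 = 11.591 + 3.87 + 8 = 23.461 cmH2O.

23.5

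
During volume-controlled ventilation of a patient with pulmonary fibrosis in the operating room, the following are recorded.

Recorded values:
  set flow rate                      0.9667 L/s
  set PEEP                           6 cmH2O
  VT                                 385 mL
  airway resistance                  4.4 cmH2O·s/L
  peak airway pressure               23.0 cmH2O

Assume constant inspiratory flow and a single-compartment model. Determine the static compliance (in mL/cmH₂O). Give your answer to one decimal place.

Equation of motion (constant flow): PIP = Vt/C + R·V̇ + PEEP.
Vt/C = PIP − R·V̇ − PEEP = 23.0 − 4.4×0.9667 − 6 = 23.0 − 4.253 − 6 = 12.747 cmH2O.
C = Vt / 12.747 = 385 / 12.747 = 30.203 mL/cmH2O.

30.2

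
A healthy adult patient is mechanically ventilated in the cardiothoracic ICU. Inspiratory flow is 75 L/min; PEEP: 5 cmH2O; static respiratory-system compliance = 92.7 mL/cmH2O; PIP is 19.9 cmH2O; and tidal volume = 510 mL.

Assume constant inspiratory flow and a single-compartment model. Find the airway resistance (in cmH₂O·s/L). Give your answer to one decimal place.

Flow: 75 L/min ÷ 60 = 1.25 L/s.
Equation of motion (constant flow): PIP = Vt/C + R·V̇ + PEEP.
R·V̇ = PIP − Vt/C − PEEP = 19.9 − 510/92.7 − 5 = 19.9 − 5.502 − 5 = 9.398 cmH2O.
R = 9.398 / 1.25 = 7.518 cmH2O·s/L.

7.5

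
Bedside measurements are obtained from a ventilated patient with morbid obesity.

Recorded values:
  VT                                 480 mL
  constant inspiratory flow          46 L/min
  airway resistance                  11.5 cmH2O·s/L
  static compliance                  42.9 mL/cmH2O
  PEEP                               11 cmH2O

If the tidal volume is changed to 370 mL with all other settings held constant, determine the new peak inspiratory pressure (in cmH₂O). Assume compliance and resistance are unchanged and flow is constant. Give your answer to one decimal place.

Flow: 46 L/min ÷ 60 = 0.7667 L/s.
PIP = Vt/C + R·V̇ + PEEP (constant-flow equation of motion).
Only the elastic term changes: ΔPIP = ΔVt / C = (370 − 480) / 42.9 = -2.564 cmH2O.
Original PIP = 480/42.9 + 11.5×0.7667 + 11 = 31.006 cmH2O; new PIP = 31.006 + (-2.564) = 28.442 cmH2O.

28.4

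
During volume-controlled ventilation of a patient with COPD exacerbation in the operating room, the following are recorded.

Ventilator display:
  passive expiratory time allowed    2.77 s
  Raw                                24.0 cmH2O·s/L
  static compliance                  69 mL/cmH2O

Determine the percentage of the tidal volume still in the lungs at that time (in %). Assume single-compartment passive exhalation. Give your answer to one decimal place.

τ = R × C = 24.0 × 69 mL/cmH2O = 24.0 × 0.069 L/cmH2O = 1.656 s.
Passive exhalation: V(t)/V₀ = e^(−t/τ) = e^(−2.77/1.656) = 0.1877.
Fraction remaining = 0.1877 → 18.77%.

18.8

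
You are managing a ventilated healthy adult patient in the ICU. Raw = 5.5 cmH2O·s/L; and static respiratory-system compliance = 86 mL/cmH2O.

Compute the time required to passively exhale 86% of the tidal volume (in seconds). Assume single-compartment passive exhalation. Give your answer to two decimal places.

0.93

τ = R × C = 5.5 × 86 mL/cmH2O = 5.5 × 0.086 L/cmH2O = 0.473 s.
Exhaled fraction f = 1 − e^(−t/τ) → t = −τ·ln(1 − f) = −0.473·ln(0.14) = 0.93 s.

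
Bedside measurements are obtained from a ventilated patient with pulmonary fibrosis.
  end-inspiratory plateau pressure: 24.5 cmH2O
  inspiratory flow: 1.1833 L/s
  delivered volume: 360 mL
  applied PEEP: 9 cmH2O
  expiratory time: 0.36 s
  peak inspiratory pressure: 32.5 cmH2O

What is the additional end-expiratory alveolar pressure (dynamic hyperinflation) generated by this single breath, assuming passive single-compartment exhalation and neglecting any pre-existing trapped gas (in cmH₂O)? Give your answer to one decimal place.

R = (PIP − Pplat)/V̇ = (32.5 − 24.5) / 1.1833 = 8.0/1.1833 = 6.761 cmH2O·s/L.
C = Vt/(Pplat − PEEP) = 360.0 / (24.5 − 9) = 360.0/15.5 = 23.226 mL/cmH2O.
τ = R × C = 6.761 × 0.02323 L/cmH2O = 0.1571 s.
Fraction remaining = e^(−Te/τ) = e^(−0.36/0.1571) = 0.1011; trapped volume = 360.0 × 0.1011 = 36.396 mL.
Additional alveolar pressure from trapping ≈ V_trapped / C = 36.396 / 23.226 = 1.567 cmH2O.

1.6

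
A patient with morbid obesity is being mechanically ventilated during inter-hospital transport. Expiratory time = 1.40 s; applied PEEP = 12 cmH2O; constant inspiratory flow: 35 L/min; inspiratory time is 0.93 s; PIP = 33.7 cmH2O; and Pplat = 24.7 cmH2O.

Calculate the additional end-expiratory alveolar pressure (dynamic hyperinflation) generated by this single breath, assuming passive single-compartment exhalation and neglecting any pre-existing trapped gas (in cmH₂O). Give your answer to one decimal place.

Flow: 35 L/min ÷ 60 = 0.5833 L/s.
Vt = flow × Ti = 0.5833 L/s × 0.93 s × 1000 mL/L = 542.47 mL.
R = (PIP − Pplat)/V̇ = (33.7 − 24.7) / 0.5833 = 9.0/0.5833 = 15.429 cmH2O·s/L.
C = Vt/(Pplat − PEEP) = 542.47 / (24.7 − 12) = 542.47/12.7 = 42.714 mL/cmH2O.
τ = R × C = 15.429 × 0.04271 L/cmH2O = 0.659 s.
Fraction remaining = e^(−Te/τ) = e^(−1.40/0.659) = 0.1195; trapped volume = 542.47 × 0.1195 = 64.825 mL.
Additional alveolar pressure from trapping ≈ V_trapped / C = 64.825 / 42.714 = 1.518 cmH2O.

1.5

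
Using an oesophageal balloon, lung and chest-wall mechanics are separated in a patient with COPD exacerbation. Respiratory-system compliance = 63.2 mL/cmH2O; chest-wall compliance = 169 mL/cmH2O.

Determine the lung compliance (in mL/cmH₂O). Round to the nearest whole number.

1/CL = 1/Crs − 1/Ccw.
1/CL = 1/63.2 − 1/169 = 0.009906.
CL = 100.95 mL/cmH2O.

101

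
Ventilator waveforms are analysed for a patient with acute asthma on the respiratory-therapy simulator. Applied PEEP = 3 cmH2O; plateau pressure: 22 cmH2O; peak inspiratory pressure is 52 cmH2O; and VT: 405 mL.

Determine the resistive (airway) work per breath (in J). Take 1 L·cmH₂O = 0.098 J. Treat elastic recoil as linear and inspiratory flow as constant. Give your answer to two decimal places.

With constant inspiratory flow the resistive pressure is constant at PIP − Pplat = 52 − 22 = 30.0 cmH2O, so resistive work = 30.0 × 0.405 = 12.15 L·cmH2O.
× 0.098 J/(L·cmH2O) → 1.191 J.

1.19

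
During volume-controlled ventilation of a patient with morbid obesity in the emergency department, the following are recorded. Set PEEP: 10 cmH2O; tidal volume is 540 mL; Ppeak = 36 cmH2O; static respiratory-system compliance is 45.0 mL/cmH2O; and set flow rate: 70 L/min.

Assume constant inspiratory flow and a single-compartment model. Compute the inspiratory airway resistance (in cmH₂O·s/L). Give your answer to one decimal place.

12.0

Flow: 70 L/min ÷ 60 = 1.1667 L/s.
Equation of motion (constant flow): PIP = Vt/C + R·V̇ + PEEP.
R·V̇ = PIP − Vt/C − PEEP = 36 − 540/45.0 − 10 = 36 − 12.0 − 10 = 14.0 cmH2O.
R = 14.0 / 1.1667 = 12.0 cmH2O·s/L.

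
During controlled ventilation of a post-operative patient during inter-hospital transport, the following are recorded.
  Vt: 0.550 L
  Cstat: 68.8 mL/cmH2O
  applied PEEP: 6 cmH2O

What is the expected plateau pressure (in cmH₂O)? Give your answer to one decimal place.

14.0

Pplat = PEEP + Vt / Cstat = 6 + 550 / 68.8 = 6 + 7.994 = 13.994 cmH2O.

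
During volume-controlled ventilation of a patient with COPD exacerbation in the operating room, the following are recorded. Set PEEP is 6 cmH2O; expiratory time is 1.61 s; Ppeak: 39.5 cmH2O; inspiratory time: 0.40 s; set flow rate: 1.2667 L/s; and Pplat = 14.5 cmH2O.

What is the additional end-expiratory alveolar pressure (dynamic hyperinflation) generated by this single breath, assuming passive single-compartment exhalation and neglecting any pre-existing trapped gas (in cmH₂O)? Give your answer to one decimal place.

Vt = flow × Ti = 1.2667 L/s × 0.40 s × 1000 mL/L = 506.68 mL.
R = (PIP − Pplat)/V̇ = (39.5 − 14.5) / 1.2667 = 25.0/1.2667 = 19.736 cmH2O·s/L.
C = Vt/(Pplat − PEEP) = 506.68 / (14.5 − 6) = 506.68/8.5 = 59.609 mL/cmH2O.
τ = R × C = 19.736 × 0.05961 L/cmH2O = 1.176 s.
Fraction remaining = e^(−Te/τ) = e^(−1.61/1.176) = 0.2543; trapped volume = 506.68 × 0.2543 = 128.85 mL.
Additional alveolar pressure from trapping ≈ V_trapped / C = 128.85 / 59.609 = 2.162 cmH2O.

2.2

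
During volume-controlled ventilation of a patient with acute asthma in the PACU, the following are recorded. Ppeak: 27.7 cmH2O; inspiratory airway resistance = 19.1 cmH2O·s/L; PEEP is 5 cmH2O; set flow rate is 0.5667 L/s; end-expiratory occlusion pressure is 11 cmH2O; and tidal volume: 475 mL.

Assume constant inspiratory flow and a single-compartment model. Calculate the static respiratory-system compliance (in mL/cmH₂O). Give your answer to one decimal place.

80.8

Total PEEP = 11 cmH2O (set 5 + intrinsic 6); this is the baseline alveolar pressure.
Equation of motion (constant flow): PIP = Vt/C + R·V̇ + PEEP.
Vt/C = PIP − R·V̇ − PEEP = 27.7 − 19.1×0.5667 − 11 = 27.7 − 10.824 − 11 = 5.876 cmH2O.
C = Vt / 5.876 = 475 / 5.876 = 80.837 mL/cmH2O.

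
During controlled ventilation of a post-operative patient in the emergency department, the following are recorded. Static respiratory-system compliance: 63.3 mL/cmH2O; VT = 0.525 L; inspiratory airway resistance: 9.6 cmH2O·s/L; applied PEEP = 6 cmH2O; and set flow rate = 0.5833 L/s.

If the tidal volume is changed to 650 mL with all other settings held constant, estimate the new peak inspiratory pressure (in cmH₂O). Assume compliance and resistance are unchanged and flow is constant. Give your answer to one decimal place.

21.9

PIP = Vt/C + R·V̇ + PEEP (constant-flow equation of motion).
Only the elastic term changes: ΔPIP = ΔVt / C = (650 − 525) / 63.3 = 1.975 cmH2O.
Original PIP = 525/63.3 + 9.6×0.5833 + 6 = 19.894 cmH2O; new PIP = 19.894 + (1.975) = 21.869 cmH2O.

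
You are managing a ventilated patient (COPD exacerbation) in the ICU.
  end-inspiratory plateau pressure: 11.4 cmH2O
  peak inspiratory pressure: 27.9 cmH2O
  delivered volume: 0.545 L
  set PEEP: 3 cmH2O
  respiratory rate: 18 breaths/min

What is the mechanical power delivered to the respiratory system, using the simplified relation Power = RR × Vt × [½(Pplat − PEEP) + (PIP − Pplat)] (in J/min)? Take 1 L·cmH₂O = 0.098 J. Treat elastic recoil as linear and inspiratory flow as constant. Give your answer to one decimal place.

19.9

Per-breath work = Vt × [½(Pplat−PEEP) + (PIP−Pplat)] = 0.545 × [0.5×8.4 + 16.5] = 0.545 × 20.7 = 11.282 L·cmH2O.
Power = 18 × 11.282 = 203.08 L·cmH2O/min.
× 0.098 J/(L·cmH2O) → 19.902 J/min.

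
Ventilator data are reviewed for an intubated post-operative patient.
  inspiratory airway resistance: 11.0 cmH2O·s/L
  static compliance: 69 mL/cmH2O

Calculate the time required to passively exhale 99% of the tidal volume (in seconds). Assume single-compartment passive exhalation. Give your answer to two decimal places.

3.50

τ = R × C = 11.0 × 69 mL/cmH2O = 11.0 × 0.069 L/cmH2O = 0.759 s.
Exhaled fraction f = 1 − e^(−t/τ) → t = −τ·ln(1 − f) = −0.759·ln(0.01) = 3.495 s.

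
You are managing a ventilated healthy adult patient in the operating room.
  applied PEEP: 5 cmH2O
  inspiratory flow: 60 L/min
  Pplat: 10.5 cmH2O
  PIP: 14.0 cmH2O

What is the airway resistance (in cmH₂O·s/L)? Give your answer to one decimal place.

3.5

Flow: 60 L/min ÷ 60 = 1 L/s.
Raw = (PIP − Pplat) / flow = (14.0 − 10.5) / 1 = 3.5 / 1 = 3.5 cmH2O·s/L.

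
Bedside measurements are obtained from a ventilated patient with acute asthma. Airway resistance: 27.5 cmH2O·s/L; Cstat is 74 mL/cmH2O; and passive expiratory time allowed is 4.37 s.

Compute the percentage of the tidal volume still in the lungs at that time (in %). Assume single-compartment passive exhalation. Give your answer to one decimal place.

11.7

τ = R × C = 27.5 × 74 mL/cmH2O = 27.5 × 0.074 L/cmH2O = 2.035 s.
Passive exhalation: V(t)/V₀ = e^(−t/τ) = e^(−4.37/2.035) = 0.1168.
Fraction remaining = 0.1168 → 11.68%.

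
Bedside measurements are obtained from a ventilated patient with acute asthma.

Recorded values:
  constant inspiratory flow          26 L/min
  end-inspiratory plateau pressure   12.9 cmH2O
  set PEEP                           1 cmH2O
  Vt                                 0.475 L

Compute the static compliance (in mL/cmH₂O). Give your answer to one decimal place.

39.9

Cstat = Vt / (Pplat − PEEP) = 475 / (12.9 − 1) = 475 / 11.9 = 39.916 mL/cmH2O.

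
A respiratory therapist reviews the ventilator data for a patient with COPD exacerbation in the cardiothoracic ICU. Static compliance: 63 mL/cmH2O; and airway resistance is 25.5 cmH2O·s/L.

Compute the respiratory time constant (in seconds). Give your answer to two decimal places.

τ = R × C = 25.5 × 63 mL/cmH2O = 25.5 × 0.063 L/cmH2O = 1.607 s.

1.61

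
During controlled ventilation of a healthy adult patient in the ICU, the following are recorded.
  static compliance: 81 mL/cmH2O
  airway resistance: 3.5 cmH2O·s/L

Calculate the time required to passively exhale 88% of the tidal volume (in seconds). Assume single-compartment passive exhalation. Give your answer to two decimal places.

0.60

τ = R × C = 3.5 × 81 mL/cmH2O = 3.5 × 0.081 L/cmH2O = 0.2835 s.
Exhaled fraction f = 1 − e^(−t/τ) → t = −τ·ln(1 − f) = −0.2835·ln(0.12) = 0.6011 s.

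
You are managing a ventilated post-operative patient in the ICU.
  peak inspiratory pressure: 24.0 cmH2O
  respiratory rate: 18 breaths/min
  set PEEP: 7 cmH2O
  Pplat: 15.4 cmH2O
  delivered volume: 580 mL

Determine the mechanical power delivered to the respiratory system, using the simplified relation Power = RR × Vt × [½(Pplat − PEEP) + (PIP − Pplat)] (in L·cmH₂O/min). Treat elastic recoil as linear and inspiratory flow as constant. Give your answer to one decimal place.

133.6

Per-breath work = Vt × [½(Pplat−PEEP) + (PIP−Pplat)] = 0.580 × [0.5×8.4 + 8.6] = 0.580 × 12.8 = 7.424 L·cmH2O.
Power = 18 × 7.424 = 133.63 L·cmH2O/min.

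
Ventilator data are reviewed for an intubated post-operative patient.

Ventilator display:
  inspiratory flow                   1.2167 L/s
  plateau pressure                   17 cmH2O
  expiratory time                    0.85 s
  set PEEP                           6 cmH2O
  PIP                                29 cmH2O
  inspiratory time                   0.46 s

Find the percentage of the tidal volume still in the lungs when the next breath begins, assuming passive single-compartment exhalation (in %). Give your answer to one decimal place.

18.4

Vt = flow × Ti = 1.2167 L/s × 0.46 s × 1000 mL/L = 559.68 mL.
R = (PIP − Pplat)/V̇ = (29 − 17) / 1.2167 = 12.0/1.2167 = 9.863 cmH2O·s/L.
C = Vt/(Pplat − PEEP) = 559.68 / (17 − 6) = 559.68/11.0 = 50.88 mL/cmH2O.
τ = R × C = 9.863 × 0.05088 L/cmH2O = 0.5018 s.
Fraction remaining at end-expiration = e^(−Te/τ) = e^(−0.85/0.5018) = 0.1838 → 18.38%.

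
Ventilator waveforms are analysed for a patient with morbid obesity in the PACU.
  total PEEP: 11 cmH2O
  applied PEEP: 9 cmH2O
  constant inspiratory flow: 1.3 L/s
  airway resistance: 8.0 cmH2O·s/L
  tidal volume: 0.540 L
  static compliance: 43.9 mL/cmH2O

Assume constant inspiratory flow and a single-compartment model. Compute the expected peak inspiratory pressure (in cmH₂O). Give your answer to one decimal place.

33.7

Total PEEP = 11 cmH2O (set 9 + intrinsic 2); this is the baseline alveolar pressure.
Equation of motion (constant flow): PIP = Vt/C + R·V̇ + PEEP.
PIP = 540/43.9 + 8.0×1.3 + 11 = 12.301 + 10.4 + 11 = 33.701 cmH2O.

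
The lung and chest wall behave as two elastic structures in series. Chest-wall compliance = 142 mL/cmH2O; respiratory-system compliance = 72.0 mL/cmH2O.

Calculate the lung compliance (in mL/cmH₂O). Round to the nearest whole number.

1/CL = 1/Crs − 1/Ccw.
1/CL = 1/72.0 − 1/142 = 0.006847.
CL = 146.05 mL/cmH2O.

146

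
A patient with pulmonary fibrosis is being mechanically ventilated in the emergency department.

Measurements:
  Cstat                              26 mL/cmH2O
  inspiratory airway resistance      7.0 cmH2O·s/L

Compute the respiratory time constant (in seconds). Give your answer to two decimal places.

τ = R × C = 7.0 × 26 mL/cmH2O = 7.0 × 0.026 L/cmH2O = 0.182 s.

0.18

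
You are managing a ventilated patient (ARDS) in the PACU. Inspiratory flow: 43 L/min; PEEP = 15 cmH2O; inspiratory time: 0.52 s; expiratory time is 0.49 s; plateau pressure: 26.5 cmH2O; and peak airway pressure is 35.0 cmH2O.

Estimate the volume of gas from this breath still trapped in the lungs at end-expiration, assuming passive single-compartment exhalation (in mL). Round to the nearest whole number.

104

Flow: 43 L/min ÷ 60 = 0.7167 L/s.
Vt = flow × Ti = 0.7167 L/s × 0.52 s × 1000 mL/L = 372.68 mL.
R = (PIP − Pplat)/V̇ = (35.0 − 26.5) / 0.7167 = 8.5/0.7167 = 11.86 cmH2O·s/L.
C = Vt/(Pplat − PEEP) = 372.68 / (26.5 − 15) = 372.68/11.5 = 32.407 mL/cmH2O.
τ = R × C = 11.86 × 0.03241 L/cmH2O = 0.3844 s.
Fraction remaining = e^(−Te/τ) = e^(−0.49/0.3844) = 0.2795.
Trapped volume = 372.68 × 0.2795 = 104.16 mL.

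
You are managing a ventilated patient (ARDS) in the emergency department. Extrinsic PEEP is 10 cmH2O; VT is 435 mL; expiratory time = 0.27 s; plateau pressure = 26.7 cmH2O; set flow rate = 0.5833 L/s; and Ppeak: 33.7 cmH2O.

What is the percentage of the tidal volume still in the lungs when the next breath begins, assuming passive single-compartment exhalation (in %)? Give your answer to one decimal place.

42.2

R = (PIP − Pplat)/V̇ = (33.7 − 26.7) / 0.5833 = 7.0/0.5833 = 12.001 cmH2O·s/L.
C = Vt/(Pplat − PEEP) = 435.0 / (26.7 − 10) = 435.0/16.7 = 26.048 mL/cmH2O.
τ = R × C = 12.001 × 0.02605 L/cmH2O = 0.3126 s.
Fraction remaining at end-expiration = e^(−Te/τ) = e^(−0.27/0.3126) = 0.4216 → 42.16%.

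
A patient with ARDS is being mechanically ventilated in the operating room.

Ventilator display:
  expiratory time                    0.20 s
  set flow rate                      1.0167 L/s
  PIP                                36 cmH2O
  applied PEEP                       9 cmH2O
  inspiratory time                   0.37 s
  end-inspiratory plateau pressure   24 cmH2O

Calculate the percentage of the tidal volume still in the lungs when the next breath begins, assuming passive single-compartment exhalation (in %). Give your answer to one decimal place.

50.9

Vt = flow × Ti = 1.0167 L/s × 0.37 s × 1000 mL/L = 376.18 mL.
R = (PIP − Pplat)/V̇ = (36 − 24) / 1.0167 = 12.0/1.0167 = 11.803 cmH2O·s/L.
C = Vt/(Pplat − PEEP) = 376.18 / (24 − 9) = 376.18/15.0 = 25.079 mL/cmH2O.
τ = R × C = 11.803 × 0.02508 L/cmH2O = 0.296 s.
Fraction remaining at end-expiration = e^(−Te/τ) = e^(−0.20/0.296) = 0.5088 → 50.88%.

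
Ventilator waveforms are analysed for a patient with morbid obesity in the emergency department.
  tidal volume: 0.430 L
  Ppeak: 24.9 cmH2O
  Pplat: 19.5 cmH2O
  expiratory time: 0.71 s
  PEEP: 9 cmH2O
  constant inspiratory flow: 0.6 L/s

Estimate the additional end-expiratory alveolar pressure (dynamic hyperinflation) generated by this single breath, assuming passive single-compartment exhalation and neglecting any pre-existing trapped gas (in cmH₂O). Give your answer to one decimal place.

R = (PIP − Pplat)/V̇ = (24.9 − 19.5) / 0.6 = 5.4/0.6 = 9.0 cmH2O·s/L.
C = Vt/(Pplat − PEEP) = 430.0 / (19.5 − 9) = 430.0/10.5 = 40.952 mL/cmH2O.
τ = R × C = 9.0 × 0.04095 L/cmH2O = 0.3686 s.
Fraction remaining = e^(−Te/τ) = e^(−0.71/0.3686) = 0.1457; trapped volume = 430.0 × 0.1457 = 62.651 mL.
Additional alveolar pressure from trapping ≈ V_trapped / C = 62.651 / 40.952 = 1.53 cmH2O.

1.5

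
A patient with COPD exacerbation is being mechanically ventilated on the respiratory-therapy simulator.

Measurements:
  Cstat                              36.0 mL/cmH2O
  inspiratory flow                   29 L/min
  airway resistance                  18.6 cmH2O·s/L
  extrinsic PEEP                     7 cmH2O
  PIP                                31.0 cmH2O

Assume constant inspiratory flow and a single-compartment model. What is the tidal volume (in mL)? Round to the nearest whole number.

540

Flow: 29 L/min ÷ 60 = 0.4833 L/s.
Equation of motion (constant flow): PIP = Vt/C + R·V̇ + PEEP.
Vt/C = PIP − R·V̇ − PEEP = 31.0 − 8.989 − 7 = 15.011 cmH2O.
Vt = C × 15.011 = 36.0 × 15.011 = 540.4 mL.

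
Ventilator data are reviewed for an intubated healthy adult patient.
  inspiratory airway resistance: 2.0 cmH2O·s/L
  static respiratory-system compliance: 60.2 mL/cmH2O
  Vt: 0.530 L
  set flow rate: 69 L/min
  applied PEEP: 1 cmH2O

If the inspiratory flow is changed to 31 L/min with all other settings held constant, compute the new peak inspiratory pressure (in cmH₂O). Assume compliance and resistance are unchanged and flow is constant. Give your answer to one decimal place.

10.8

Flow: 69 L/min ÷ 60 = 1.15 L/s.
New flow: 31 L/min ÷ 60 = 0.5167 L/s.
PIP = Vt/C + R·V̇ + PEEP (constant-flow equation of motion).
Only the resistive term changes: ΔPIP = R × ΔV̇ = 2.0 × (0.5167 − 1.15) = 2.0 × -0.6333 = -1.267 cmH2O.
Original PIP = 530/60.2 + 2.0×1.15 + 1 = 12.104 cmH2O; new PIP = 12.104 + (-1.267) = 10.837 cmH2O.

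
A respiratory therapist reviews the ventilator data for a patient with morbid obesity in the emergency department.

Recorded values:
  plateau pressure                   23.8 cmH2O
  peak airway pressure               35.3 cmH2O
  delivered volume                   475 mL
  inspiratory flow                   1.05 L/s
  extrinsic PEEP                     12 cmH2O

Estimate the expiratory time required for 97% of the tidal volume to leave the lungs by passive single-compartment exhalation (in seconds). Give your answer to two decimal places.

1.55

R = (PIP − Pplat)/V̇ = (35.3 − 23.8) / 1.05 = 11.5/1.05 = 10.952 cmH2O·s/L.
C = Vt/(Pplat − PEEP) = 475.0 / (23.8 − 12) = 475.0/11.8 = 40.254 mL/cmH2O.
τ = R × C = 10.952 × 0.04025 L/cmH2O = 0.4408 s.
t = −τ·ln(1 − 0.97) = −0.4408·ln(0.03) = 1.546 s.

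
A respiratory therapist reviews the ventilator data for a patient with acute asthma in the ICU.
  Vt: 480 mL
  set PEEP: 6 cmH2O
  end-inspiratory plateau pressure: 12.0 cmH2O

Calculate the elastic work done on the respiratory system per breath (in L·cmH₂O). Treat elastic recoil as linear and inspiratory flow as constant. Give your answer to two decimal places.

1.44

Elastic work ≈ ½ × (Pplat − PEEP) × Vt = 0.5 × (12.0 − 6) × 0.480 L = 0.5 × 6.0 × 0.480 = 1.44 L·cmH2O.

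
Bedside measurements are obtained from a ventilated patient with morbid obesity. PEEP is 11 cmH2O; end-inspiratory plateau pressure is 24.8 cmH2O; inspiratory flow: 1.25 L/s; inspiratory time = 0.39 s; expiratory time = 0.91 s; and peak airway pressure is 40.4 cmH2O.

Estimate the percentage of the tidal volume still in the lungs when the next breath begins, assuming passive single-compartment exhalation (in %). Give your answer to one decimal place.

12.7

Vt = flow × Ti = 1.25 L/s × 0.39 s × 1000 mL/L = 487.5 mL.
R = (PIP − Pplat)/V̇ = (40.4 − 24.8) / 1.25 = 15.6/1.25 = 12.48 cmH2O·s/L.
C = Vt/(Pplat − PEEP) = 487.5 / (24.8 − 11) = 487.5/13.8 = 35.326 mL/cmH2O.
τ = R × C = 12.48 × 0.03533 L/cmH2O = 0.4409 s.
Fraction remaining at end-expiration = e^(−Te/τ) = e^(−0.91/0.4409) = 0.127 → 12.7%.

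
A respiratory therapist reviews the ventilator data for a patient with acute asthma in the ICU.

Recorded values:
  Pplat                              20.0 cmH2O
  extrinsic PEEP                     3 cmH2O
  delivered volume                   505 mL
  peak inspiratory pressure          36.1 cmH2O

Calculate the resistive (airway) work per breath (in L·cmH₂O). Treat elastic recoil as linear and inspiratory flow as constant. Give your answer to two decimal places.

8.13

With constant inspiratory flow the resistive pressure is constant at PIP − Pplat = 36.1 − 20.0 = 16.1 cmH2O, so resistive work = 16.1 × 0.505 = 8.131 L·cmH2O.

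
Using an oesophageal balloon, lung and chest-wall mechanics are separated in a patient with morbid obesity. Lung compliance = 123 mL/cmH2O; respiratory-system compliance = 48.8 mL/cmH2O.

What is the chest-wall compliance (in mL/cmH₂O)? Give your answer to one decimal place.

80.9

1/Ccw = 1/Crs − 1/CL.
1/Ccw = 1/48.8 − 1/123 = 0.01236.
Ccw = 80.906 mL/cmH2O.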